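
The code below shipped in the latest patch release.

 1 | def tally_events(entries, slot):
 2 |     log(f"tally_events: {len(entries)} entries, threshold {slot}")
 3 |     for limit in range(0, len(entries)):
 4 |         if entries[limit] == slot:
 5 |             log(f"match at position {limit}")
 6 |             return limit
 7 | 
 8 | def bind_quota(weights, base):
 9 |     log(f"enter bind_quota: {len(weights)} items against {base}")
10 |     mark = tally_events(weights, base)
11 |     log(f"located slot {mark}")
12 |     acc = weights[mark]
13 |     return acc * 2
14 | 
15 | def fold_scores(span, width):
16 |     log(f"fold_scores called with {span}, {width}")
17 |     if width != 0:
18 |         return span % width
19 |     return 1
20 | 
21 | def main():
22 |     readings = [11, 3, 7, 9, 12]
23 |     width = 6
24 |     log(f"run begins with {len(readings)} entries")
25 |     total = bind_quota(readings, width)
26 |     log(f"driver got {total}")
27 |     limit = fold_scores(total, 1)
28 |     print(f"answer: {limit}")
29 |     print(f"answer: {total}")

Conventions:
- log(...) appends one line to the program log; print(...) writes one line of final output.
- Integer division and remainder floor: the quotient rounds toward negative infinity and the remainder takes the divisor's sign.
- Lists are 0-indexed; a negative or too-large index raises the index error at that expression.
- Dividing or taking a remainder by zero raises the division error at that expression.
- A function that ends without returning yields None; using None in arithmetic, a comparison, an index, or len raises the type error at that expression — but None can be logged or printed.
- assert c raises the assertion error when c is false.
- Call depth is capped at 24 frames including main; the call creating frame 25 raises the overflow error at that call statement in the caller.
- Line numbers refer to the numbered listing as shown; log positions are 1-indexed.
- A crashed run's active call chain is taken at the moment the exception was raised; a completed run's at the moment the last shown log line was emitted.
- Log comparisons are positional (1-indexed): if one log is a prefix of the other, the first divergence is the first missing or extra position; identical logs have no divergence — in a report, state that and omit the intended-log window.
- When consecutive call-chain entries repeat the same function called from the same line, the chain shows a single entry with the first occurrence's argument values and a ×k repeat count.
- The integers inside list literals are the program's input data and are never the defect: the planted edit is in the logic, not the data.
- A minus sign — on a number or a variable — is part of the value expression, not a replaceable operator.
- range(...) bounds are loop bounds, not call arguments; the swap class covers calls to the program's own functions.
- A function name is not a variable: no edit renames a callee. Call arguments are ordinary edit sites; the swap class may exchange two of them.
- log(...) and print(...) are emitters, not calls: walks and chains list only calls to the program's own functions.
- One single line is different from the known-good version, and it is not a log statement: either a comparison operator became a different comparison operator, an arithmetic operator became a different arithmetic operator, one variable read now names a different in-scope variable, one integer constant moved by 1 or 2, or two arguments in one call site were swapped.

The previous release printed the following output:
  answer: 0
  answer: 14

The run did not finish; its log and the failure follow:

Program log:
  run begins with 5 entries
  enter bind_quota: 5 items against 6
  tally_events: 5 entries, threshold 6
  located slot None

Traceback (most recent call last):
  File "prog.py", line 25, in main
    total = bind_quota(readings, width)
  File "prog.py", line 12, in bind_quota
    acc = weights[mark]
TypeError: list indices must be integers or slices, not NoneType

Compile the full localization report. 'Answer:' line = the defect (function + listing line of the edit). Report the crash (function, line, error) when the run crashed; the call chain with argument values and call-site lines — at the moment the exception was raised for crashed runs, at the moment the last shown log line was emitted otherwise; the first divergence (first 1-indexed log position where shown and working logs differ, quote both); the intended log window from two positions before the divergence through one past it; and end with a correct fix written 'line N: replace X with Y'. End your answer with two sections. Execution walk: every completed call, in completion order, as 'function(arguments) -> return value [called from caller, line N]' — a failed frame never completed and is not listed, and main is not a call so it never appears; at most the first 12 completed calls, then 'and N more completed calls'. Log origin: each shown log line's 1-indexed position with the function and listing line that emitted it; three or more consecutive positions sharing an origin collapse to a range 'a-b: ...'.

Answer: the defect is in main at line 23.
Core observation: The earliest visible damage is log position 2 — 'enter bind_quota: 5 items against 6' rather than the intended 'enter bind_quota: 5 items against 7'.
Crash: bind_quota, line 12, TypeError.
Call chain: main -> bind_quota([11, 3, 7, 9, 12], 6) (called at line 25).
First divergence: at position 2 the run shows 'enter bind_quota: 5 items against 6' where the working version logs 'enter bind_quota: 5 items against 7'.
Intended log window:
  1: run begins with 5 entries
  2: enter bind_quota: 5 items against 7
  3: tally_events: 5 entries, threshold 7
Execution walk:
  tally_events([11, 3, 7, 9, 12], 6) -> None  [called from bind_quota, line 10]
Log line origins:
  1: from main, line 24
  2: from bind_quota, line 9
  3: from tally_events, line 2
  4: from bind_quota, line 11
A correct fix: line 23: replace `6` with `7`.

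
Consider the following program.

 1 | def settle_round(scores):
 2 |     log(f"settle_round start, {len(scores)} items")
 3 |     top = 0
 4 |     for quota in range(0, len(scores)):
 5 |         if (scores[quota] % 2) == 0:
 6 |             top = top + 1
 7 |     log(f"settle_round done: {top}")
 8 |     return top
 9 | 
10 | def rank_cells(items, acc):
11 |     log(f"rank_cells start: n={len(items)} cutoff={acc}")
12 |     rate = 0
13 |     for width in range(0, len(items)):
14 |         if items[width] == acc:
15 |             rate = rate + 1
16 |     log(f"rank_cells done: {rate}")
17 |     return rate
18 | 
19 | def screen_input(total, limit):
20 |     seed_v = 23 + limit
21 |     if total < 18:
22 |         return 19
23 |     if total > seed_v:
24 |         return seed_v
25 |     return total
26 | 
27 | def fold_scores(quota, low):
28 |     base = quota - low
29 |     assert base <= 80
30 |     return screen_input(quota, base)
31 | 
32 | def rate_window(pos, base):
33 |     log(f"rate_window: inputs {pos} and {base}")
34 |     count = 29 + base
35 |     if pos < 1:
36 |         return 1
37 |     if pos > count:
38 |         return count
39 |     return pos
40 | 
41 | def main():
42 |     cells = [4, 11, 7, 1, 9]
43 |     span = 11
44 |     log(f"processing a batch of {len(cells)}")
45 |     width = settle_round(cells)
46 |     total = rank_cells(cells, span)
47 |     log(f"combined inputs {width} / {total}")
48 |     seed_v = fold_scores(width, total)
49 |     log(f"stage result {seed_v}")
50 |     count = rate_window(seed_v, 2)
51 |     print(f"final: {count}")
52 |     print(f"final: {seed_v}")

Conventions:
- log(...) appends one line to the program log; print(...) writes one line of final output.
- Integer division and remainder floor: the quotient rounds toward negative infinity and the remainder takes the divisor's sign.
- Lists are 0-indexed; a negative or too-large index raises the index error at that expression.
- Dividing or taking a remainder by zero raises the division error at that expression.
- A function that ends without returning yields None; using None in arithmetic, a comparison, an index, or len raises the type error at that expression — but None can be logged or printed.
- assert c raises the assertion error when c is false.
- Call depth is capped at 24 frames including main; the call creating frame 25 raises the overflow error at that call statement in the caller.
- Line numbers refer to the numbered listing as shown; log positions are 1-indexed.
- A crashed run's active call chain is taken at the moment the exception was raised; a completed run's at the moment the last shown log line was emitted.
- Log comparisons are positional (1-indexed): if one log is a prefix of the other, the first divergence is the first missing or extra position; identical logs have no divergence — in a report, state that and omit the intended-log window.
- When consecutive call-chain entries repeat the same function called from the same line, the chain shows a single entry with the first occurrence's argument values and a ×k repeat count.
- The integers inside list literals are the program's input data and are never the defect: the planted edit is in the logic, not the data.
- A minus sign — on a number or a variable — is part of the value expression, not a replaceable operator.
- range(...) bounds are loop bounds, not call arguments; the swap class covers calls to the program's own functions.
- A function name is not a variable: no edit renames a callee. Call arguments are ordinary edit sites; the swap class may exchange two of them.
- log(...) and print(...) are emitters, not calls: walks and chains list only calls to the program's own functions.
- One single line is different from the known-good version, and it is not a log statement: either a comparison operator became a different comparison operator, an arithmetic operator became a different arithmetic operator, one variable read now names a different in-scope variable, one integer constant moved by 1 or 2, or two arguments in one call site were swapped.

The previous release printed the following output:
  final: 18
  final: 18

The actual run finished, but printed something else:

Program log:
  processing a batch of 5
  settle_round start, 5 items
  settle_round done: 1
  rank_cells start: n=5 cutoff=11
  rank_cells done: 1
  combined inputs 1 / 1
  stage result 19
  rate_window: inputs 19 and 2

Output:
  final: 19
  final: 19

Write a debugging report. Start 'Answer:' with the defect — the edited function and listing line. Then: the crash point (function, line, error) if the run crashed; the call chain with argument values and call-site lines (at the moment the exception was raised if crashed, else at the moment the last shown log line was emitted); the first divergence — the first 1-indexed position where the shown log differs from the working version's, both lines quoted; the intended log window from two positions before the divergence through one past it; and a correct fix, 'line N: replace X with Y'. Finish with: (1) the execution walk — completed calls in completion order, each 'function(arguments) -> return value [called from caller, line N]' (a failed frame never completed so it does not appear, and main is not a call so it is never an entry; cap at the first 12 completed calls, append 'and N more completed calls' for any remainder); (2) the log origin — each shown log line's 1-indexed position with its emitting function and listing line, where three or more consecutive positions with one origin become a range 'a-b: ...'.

Answer: the defect is in screen_input at line 22.
Core observation: Everything matches until log position 7, which reads 'stage result 19' in place of 'stage result 18'.
Call chain: main -> rate_window(19, 2) (called at line 50).
First divergence: position 7; shown 'stage result 19' vs intended 'stage result 18'.
Intended log window:
  5: rank_cells done: 1
  6: combined inputs 1 / 1
  7: stage result 18
  8: rate_window: inputs 18 and 2
Execution walk:
  settle_round([4, 11, 7, 1, 9]) -> 1  [called from main, line 45]
  rank_cells([4, 11, 7, 1, 9], 11) -> 1  [called from main, line 46]
  screen_input(1, 0) -> 19  [called from fold_scores, line 30]
  fold_scores(1, 1) -> 19  [called from main, line 48]
  rate_window(19, 2) -> 19  [called from main, line 50]
Origin of each log line:
  1: emitted by main (line 44)
  2: emitted by settle_round (line 2)
  3: emitted by settle_round (line 7)
  4: emitted by rank_cells (line 11)
  5: emitted by rank_cells (line 16)
  6: emitted by main (line 47)
  7: emitted by main (line 49)
  8: emitted by rate_window (line 33)
A correct fix: line 22: replace `19` with `18`.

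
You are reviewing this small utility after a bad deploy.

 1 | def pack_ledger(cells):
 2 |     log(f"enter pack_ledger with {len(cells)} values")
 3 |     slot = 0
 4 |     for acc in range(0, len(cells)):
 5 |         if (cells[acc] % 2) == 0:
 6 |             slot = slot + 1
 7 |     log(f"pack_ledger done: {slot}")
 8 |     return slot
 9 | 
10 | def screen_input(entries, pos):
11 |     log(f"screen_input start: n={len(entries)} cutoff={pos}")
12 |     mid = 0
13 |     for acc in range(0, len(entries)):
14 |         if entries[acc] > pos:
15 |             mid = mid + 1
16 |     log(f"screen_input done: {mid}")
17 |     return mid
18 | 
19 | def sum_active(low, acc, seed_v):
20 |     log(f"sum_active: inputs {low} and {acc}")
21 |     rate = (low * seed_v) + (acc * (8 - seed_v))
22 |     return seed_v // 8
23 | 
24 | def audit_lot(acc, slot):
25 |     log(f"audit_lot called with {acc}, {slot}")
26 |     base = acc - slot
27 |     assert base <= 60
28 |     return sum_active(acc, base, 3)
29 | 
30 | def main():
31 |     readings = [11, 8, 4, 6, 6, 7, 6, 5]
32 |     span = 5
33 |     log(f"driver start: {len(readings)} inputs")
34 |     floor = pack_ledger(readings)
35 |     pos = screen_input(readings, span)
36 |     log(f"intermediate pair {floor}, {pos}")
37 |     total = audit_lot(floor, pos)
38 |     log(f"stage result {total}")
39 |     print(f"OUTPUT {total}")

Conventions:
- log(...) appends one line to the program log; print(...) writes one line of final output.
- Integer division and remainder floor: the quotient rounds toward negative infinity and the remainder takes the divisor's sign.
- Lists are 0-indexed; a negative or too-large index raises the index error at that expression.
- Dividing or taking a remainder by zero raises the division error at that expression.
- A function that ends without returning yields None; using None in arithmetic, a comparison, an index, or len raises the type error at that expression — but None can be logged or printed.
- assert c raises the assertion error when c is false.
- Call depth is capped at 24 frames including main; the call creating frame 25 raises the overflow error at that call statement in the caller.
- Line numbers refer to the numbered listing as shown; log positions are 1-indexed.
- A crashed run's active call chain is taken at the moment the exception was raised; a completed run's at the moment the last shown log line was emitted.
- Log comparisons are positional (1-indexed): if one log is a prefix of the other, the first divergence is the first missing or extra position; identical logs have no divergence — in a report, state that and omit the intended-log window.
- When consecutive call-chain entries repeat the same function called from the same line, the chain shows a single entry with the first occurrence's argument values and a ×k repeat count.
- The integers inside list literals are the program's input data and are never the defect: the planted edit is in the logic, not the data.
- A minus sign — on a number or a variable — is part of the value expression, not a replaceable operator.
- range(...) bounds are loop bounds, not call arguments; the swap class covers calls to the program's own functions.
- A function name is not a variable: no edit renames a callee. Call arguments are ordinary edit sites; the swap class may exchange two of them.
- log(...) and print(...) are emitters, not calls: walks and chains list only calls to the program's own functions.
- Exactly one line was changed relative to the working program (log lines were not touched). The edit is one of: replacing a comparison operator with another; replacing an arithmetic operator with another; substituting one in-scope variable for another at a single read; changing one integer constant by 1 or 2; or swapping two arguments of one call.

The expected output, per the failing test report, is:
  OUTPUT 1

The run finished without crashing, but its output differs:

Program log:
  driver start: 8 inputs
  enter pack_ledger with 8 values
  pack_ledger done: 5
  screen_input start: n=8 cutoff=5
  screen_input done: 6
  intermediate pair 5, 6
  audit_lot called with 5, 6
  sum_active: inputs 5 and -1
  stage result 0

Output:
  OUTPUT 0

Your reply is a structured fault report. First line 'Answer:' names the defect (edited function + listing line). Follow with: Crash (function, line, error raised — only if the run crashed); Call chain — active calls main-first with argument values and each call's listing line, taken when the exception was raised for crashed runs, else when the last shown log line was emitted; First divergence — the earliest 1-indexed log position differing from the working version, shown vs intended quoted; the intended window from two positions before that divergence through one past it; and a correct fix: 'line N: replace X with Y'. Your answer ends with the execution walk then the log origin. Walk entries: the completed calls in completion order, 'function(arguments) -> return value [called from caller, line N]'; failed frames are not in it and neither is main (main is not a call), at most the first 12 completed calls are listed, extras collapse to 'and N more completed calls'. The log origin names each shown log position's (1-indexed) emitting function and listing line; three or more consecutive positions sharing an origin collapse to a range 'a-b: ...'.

Answer: the defect is in sum_active at line 22.
Key observation: Everything matches until log position 9, which reads 'stage result 0' in place of 'stage result 1'.
Call chain: main.
First divergence: position 9 — the shown line 'stage result 0' should read 'stage result 1'.
Intended log window:
  7: audit_lot called with 5, 6
  8: sum_active: inputs 5 and -1
  9: stage result 1
Execution walk:
  pack_ledger([11, 8, 4, 6, 6, 7, 6, 5]) -> 5  [called from main, line 34]
  screen_input([11, 8, 4, 6, 6, 7, 6, 5], 5) -> 6  [called from main, line 35]
  sum_active(5, -1, 3) -> 0  [called from audit_lot, line 28]
  audit_lot(5, 6) -> 0  [called from main, line 37]
Log origin:
  1 — main, line 33
  2 — pack_ledger, line 2
  3 — pack_ledger, line 7
  4 — screen_input, line 11
  5 — screen_input, line 16
  6 — main, line 36
  7 — audit_lot, line 25
  8 — sum_active, line 20
  9 — main, line 38
A correct fix: line 22: replace `seed_v` with `rate`.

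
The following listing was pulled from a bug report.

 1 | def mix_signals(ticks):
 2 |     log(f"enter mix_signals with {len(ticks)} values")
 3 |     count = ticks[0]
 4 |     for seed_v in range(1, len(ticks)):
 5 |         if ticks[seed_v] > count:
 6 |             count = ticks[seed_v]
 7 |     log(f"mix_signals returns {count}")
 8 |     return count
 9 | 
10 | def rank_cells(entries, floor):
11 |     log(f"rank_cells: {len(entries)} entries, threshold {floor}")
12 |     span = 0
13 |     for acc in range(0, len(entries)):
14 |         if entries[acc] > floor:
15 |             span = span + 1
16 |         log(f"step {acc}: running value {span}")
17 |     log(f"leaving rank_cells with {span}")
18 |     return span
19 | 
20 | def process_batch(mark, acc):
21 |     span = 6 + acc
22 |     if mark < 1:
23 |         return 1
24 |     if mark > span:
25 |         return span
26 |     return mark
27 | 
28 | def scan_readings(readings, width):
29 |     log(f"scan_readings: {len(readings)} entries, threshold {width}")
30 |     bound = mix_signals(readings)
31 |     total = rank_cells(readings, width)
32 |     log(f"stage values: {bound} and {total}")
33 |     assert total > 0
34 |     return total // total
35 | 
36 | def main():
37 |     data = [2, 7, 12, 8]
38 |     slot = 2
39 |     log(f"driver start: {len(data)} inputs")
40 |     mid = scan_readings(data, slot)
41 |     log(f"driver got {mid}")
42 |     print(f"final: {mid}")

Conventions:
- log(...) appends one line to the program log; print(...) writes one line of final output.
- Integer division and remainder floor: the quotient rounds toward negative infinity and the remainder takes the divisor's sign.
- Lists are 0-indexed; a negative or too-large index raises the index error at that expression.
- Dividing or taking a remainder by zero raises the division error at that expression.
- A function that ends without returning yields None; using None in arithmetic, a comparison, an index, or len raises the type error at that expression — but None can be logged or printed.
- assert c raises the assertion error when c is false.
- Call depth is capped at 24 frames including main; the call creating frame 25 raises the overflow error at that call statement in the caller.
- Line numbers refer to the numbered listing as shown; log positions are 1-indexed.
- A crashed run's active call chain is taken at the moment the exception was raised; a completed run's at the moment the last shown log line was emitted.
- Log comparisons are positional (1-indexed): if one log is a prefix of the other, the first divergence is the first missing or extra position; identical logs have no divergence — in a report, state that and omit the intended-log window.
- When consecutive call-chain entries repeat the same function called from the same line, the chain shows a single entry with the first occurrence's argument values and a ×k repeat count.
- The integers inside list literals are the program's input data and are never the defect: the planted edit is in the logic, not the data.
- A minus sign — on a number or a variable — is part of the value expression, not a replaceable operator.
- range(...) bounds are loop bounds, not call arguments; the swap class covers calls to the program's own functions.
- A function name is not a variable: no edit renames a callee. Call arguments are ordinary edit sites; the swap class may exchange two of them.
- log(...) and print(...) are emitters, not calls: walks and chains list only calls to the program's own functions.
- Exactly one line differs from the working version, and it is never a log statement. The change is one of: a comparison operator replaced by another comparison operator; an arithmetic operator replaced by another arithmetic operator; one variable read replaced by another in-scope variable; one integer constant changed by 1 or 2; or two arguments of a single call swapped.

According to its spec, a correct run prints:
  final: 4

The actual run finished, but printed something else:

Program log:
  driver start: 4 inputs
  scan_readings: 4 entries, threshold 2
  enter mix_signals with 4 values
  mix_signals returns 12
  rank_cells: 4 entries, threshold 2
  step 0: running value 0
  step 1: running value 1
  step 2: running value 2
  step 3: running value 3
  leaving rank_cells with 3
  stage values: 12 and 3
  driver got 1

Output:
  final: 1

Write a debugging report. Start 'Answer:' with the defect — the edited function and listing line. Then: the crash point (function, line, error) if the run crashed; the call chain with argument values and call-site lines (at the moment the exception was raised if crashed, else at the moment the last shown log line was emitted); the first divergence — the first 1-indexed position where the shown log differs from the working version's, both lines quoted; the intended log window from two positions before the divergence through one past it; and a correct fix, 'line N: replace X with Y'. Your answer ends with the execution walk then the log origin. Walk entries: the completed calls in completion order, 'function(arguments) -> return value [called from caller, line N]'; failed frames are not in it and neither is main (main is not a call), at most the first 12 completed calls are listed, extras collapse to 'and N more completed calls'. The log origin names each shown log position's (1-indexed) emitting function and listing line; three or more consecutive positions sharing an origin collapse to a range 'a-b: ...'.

Answer: the defect is in scan_readings at line 34.
The tell: The log first diverges at position 12: the faulty run prints 'driver got 1' where the working version prints 'driver got 4'.
Call chain: main.
First divergence: position 12 — the shown line 'driver got 1' should read 'driver got 4'.
Intended log window:
  10: leaving rank_cells with 3
  11: stage values: 12 and 3
  12: driver got 4
Execution walk:
  mix_signals([2, 7, 12, 8]) -> 12  [called from scan_readings, line 30]
  rank_cells([2, 7, 12, 8], 2) -> 3  [called from scan_readings, line 31]
  scan_readings([2, 7, 12, 8], 2) -> 1  [called from main, line 40]
Log line origins:
  1: from main, line 39
  2: from scan_readings, line 29
  3: from mix_signals, line 2
  4: from mix_signals, line 7
  5: from rank_cells, line 11
  6-9: from rank_cells, line 16
  10: from rank_cells, line 17
  11: from scan_readings, line 32
  12: from main, line 41
A correct fix: line 34: replace `total // total` with `bound // total`.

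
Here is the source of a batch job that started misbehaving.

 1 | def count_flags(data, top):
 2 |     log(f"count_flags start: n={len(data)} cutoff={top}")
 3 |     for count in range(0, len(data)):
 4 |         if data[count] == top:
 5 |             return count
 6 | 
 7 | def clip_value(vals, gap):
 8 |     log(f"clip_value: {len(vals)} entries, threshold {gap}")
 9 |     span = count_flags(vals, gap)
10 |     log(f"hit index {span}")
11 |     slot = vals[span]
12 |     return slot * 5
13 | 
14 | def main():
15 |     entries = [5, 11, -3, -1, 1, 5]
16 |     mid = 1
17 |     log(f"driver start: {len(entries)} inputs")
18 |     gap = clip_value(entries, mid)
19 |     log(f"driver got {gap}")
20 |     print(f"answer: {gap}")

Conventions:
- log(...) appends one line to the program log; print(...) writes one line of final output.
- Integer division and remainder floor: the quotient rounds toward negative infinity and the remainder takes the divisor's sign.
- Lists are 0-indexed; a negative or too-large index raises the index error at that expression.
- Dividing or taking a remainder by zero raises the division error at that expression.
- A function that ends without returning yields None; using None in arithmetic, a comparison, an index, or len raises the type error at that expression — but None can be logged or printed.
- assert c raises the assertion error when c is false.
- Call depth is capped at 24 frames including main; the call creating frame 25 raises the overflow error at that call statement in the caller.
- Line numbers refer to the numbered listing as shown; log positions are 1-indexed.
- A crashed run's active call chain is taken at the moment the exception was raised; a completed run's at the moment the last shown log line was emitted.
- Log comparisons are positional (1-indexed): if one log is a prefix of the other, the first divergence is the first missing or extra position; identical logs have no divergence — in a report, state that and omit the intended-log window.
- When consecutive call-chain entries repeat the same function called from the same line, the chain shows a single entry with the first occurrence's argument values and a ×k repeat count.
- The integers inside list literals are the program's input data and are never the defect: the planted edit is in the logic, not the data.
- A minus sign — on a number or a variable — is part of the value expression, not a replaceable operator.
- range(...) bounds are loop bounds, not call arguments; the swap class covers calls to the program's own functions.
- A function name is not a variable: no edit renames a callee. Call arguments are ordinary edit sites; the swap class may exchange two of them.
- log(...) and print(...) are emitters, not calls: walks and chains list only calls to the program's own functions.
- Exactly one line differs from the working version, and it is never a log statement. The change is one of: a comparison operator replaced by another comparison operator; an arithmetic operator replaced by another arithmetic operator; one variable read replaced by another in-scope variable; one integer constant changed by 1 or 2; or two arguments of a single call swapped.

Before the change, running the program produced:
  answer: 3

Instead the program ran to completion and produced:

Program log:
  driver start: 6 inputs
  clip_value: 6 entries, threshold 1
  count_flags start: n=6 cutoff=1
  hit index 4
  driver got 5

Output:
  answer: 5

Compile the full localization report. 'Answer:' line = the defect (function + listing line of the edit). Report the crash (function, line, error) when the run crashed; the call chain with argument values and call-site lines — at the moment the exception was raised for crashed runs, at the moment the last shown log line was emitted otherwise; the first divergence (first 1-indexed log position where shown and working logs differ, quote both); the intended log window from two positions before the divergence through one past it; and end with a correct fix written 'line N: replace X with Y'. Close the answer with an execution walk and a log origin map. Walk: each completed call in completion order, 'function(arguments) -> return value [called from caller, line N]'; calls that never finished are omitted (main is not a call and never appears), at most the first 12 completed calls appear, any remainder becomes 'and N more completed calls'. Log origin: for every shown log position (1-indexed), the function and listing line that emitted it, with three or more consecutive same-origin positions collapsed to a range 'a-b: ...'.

Answer: the defect is in clip_value at line 12.
The tell: Log line 5 is where behavior first shows: 'driver got 5' appears instead of 'driver got 3'.
Call chain: main.
First divergence: position 5 — the shown line 'driver got 5' should read 'driver got 3'.
Intended log window:
  3: count_flags start: n=6 cutoff=1
  4: hit index 4
  5: driver got 3
Execution walk:
  count_flags([5, 11, -3, -1, 1, 5], 1) -> 4  [called from clip_value, line 9]
  clip_value([5, 11, -3, -1, 1, 5], 1) -> 5  [called from main, line 18]
Log origin:
  1: logged in main at line 17
  2: logged in clip_value at line 8
  3: logged in count_flags at line 2
  4: logged in clip_value at line 10
  5: logged in main at line 19
A correct fix: line 12: replace `5` with `3`.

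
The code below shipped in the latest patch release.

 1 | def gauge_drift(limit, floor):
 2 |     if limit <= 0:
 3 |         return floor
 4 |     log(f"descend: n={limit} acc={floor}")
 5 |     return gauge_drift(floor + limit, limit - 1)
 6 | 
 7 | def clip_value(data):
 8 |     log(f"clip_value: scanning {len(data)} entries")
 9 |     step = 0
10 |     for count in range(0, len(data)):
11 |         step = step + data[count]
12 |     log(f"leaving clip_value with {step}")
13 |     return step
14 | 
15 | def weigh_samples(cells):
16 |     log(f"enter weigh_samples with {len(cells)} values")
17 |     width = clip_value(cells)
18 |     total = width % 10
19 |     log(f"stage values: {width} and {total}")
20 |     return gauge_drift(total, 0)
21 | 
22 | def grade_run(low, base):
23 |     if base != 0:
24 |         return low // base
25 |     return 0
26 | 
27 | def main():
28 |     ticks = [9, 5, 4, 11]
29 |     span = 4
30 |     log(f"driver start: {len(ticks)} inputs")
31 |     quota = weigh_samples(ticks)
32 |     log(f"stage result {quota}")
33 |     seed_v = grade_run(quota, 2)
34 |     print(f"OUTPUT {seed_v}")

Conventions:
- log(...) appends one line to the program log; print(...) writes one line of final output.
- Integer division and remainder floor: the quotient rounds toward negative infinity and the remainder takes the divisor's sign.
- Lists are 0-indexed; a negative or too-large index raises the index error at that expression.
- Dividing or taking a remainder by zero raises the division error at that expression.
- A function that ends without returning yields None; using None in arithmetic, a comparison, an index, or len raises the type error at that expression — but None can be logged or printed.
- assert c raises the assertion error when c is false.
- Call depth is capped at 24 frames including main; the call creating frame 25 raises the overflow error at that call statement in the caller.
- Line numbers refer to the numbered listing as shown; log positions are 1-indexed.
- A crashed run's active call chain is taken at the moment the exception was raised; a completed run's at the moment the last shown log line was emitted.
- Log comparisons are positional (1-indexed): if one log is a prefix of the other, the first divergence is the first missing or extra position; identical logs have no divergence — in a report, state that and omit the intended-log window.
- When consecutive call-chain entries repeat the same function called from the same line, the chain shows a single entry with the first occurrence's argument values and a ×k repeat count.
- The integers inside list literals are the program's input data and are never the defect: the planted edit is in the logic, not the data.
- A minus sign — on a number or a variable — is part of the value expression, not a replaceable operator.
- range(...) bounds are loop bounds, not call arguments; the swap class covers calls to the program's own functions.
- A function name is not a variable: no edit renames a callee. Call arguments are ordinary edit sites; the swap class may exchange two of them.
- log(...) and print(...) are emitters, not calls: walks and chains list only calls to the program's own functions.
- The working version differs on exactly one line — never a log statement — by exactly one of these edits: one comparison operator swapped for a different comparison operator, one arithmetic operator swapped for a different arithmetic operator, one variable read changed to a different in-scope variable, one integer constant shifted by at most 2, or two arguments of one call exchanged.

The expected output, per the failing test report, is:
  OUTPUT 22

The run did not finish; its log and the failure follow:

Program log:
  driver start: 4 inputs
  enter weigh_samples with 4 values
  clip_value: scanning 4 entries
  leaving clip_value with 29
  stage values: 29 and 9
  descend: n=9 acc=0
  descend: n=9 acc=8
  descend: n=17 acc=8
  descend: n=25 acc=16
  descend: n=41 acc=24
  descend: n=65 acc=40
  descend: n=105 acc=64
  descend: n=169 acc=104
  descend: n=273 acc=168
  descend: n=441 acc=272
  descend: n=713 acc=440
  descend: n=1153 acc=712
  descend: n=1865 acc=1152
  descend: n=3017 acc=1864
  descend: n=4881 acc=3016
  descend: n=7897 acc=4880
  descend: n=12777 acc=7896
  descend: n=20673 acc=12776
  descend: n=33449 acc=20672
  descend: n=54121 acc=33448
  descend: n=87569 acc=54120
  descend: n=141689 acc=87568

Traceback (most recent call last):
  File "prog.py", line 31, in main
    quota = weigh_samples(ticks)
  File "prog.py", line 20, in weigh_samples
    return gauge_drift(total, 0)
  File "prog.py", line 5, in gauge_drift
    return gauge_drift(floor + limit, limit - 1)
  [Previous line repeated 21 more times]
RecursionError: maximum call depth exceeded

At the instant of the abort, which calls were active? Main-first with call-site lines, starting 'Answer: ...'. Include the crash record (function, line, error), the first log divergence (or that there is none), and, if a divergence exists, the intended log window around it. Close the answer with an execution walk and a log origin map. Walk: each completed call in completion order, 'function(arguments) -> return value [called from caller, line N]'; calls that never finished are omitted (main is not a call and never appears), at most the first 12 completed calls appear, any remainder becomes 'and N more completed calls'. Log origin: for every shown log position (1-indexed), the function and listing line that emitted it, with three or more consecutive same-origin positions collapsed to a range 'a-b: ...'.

Answer: main -> weigh_samples (called at line 31) -> gauge_drift (called at line 20) -> gauge_drift (called at line 5) ×21.
The tell: Log line 7 is where behavior first shows: 'descend: n=9 acc=8' appears instead of 'descend: n=8 acc=9'.
Crash: gauge_drift, line 5, RecursionError.
First divergence: position 7 — the shown line 'descend: n=9 acc=8' should read 'descend: n=8 acc=9'.
Intended log window:
  5: stage values: 29 and 9
  6: descend: n=9 acc=0
  7: descend: n=8 acc=9
  8: descend: n=7 acc=17
Execution walk:
  clip_value([9, 5, 4, 11]) -> 29  [called from weigh_samples, line 17]
Log line origins:
  1: emitted by main (line 30)
  2: emitted by weigh_samples (line 16)
  3: emitted by clip_value (line 8)
  4: emitted by clip_value (line 12)
  5: emitted by weigh_samples (line 19)
  6-27: emitted by gauge_drift (line 4)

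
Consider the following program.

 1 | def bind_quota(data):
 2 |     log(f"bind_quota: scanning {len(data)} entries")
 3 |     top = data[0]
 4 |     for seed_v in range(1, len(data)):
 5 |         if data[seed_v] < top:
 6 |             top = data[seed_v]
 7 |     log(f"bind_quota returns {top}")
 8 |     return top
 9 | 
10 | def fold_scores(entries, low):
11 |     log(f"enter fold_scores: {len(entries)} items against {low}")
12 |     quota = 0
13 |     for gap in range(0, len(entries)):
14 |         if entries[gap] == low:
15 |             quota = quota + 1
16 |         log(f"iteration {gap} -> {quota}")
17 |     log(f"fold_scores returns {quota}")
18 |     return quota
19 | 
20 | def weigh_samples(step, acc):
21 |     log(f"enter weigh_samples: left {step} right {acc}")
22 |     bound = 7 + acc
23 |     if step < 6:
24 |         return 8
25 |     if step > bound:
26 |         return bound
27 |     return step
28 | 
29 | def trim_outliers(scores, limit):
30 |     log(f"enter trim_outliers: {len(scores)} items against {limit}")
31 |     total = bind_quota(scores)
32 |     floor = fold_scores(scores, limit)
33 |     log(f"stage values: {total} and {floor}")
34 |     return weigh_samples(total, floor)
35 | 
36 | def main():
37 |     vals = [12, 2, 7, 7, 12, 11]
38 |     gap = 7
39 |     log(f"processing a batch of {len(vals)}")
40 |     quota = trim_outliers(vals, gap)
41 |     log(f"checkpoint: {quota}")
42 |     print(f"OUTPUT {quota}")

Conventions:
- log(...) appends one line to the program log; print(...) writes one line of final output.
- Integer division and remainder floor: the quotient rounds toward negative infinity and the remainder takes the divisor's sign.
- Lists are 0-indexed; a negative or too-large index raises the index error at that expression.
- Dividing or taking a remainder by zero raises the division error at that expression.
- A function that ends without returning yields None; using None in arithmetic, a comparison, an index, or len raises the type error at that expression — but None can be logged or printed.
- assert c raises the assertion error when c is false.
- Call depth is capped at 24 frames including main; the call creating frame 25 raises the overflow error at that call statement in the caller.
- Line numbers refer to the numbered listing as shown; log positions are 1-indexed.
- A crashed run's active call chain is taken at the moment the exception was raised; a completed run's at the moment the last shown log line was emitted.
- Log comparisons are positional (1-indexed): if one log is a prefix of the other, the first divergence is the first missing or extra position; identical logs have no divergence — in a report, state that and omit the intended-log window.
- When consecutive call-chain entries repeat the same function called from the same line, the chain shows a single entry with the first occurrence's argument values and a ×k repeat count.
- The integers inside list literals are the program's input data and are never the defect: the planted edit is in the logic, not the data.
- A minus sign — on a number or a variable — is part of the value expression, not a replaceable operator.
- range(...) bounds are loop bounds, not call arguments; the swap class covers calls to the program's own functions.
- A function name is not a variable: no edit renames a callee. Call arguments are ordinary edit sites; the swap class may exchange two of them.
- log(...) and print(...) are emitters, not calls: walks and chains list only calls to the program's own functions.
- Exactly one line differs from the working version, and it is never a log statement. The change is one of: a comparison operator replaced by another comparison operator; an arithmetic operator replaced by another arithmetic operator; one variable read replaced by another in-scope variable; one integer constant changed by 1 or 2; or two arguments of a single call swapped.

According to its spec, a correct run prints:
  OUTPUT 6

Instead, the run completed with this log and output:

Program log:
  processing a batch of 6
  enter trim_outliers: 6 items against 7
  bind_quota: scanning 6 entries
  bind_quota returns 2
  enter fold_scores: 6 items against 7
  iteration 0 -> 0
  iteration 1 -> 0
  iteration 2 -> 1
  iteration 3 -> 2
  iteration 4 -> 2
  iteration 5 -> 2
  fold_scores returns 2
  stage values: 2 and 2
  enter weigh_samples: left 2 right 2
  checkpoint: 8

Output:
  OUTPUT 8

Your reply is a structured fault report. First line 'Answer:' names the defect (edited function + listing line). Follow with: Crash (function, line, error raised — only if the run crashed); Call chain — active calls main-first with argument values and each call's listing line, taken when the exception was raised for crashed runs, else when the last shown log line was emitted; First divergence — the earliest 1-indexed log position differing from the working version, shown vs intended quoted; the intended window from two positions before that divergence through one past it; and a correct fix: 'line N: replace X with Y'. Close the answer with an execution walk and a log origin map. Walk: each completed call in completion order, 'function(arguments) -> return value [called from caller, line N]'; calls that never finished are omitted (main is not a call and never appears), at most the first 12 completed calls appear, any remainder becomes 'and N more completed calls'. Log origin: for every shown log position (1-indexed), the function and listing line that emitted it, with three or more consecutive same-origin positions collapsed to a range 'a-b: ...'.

Answer: the defect is in weigh_samples at line 24.
Core observation: Everything matches until log position 15, which reads 'checkpoint: 8' in place of 'checkpoint: 6'.
Call chain: main.
First divergence: position 15 — the shown line 'checkpoint: 8' should read 'checkpoint: 6'.
Intended log window:
  13: stage values: 2 and 2
  14: enter weigh_samples: left 2 right 2
  15: checkpoint: 6
Execution walk:
  bind_quota([12, 2, 7, 7, 12, 11]) -> 2  [called from trim_outliers, line 31]
  fold_scores([12, 2, 7, 7, 12, 11], 7) -> 2  [called from trim_outliers, line 32]
  weigh_samples(2, 2) -> 8  [called from trim_outliers, line 34]
  trim_outliers([12, 2, 7, 7, 12, 11], 7) -> 8  [called from main, line 40]
Origin of each log line:
  1 — main, line 39
  2 — trim_outliers, line 30
  3 — bind_quota, line 2
  4 — bind_quota, line 7
  5 — fold_scores, line 11
  6-11 — fold_scores, line 16
  12 — fold_scores, line 17
  13 — trim_outliers, line 33
  14 — weigh_samples, line 21
  15 — main, line 41
A correct fix: line 24: replace `8` with `6`.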